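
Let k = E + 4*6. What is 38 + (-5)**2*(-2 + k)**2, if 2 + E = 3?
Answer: 13263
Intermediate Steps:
E = 1 (E = -2 + 3 = 1)
k = 25 (k = 1 + 4*6 = 1 + 24 = 25)
38 + (-5)**2*(-2 + k)**2 = 38 + (-5)**2*(-2 + 25)**2 = 38 + 25*23**2 = 38 + 25*529 = 38 + 13225 = 13263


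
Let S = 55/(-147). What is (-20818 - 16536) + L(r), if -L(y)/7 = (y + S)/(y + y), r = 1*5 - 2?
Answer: -2353495/63 ≈ -37357.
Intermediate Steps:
S = -55/147 (S = 55*(-1/147) = -55/147 ≈ -0.37415)
r = 3 (r = 5 - 2 = 3)
L(y) = -7*(-55/147 + y)/(2*y) (L(y) = -7*(y - 55/147)/(y + y) = -7*(-55/147 + y)/(2*y))
(-20818 - 16536) + L(r) = (-20818 - 16536) + (1/42)*(55 - 147*3)/3 = -37354 + (1/42)*(1/3)*(55 - 441) = -37354 + (1/42)*(1/3)*(-386) = -37354 - 193/63 = -2353495/63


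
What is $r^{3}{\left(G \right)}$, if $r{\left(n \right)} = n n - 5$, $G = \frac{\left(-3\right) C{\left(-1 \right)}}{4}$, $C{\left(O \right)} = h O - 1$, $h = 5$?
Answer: $\frac{226981}{64} \approx 3546.6$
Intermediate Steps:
$C{\left(O \right)} = -1 + 5 O$ ($C{\left(O \right)} = 5 O - 1 = -1 + 5 O$)
$G = \frac{9}{2}$ ($G = \frac{\left(-3\right) \left(-1 + 5 \left(-1\right)\right)}{4} = - 3 \left(-1 - 5\right) \frac{1}{4} = \left(-3\right) \left(-6\right) \frac{1}{4} = 18 \cdot \frac{1}{4} = \frac{9}{2} \approx 4.5$)
$r{\left(n \right)} = -5 + n^{2}$ ($r{\left(n \right)} = n^{2} - 5 = -5 + n^{2}$)
$r^{3}{\left(G \right)} = \left(-5 + \left(\frac{9}{2}\right)^{2}\right)^{3} = \left(-5 + \frac{81}{4}\right)^{3} = \left(\frac{61}{4}\right)^{3} = \frac{226981}{64}$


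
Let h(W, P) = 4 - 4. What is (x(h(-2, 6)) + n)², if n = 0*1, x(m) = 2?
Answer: 4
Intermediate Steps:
h(W, P) = 0
n = 0
(x(h(-2, 6)) + n)² = (2 + 0)² = 2² = 4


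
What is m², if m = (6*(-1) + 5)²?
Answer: 1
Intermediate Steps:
m = 1 (m = (-6 + 5)² = (-1)² = 1)
m² = 1² = 1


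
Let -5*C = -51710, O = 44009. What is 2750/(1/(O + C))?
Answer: 149465250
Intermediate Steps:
C = 10342 (C = -1/5*(-51710) = 10342)
2750/(1/(O + C)) = 2750/(1/(44009 + 10342)) = 2750/(1/54351) = 2750*54351 = 149465250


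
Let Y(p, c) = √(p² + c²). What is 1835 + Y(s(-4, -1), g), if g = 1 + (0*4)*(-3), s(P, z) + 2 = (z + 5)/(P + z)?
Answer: 1835 + √221/5 ≈ 1838.0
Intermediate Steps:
s(P, z) = -2 + (5 + z)/(P + z) (s(P, z) = -2 + (z + 5)/(P + z) = -2 + (5 + z)/(P + z))
g = 1 (g = 1 + 0*(-3) = 1 + 0 = 1)
Y(p, c) = √(c² + p²)
1835 + Y(s(-4, -1), g) = 1835 + √(1² + ((5 - 1*(-1) - 2*(-4))/(-4 - 1))²) = 1835 + √(1 + ((5 + 1 + 8)/(-5))²) = 1835 + √(1 + (-⅕*14)²) = 1835 + √(1 + (-14/5)²) = 1835 + √(1 + 196/25) = 1835 + √(221/25) = 1835 + √221/5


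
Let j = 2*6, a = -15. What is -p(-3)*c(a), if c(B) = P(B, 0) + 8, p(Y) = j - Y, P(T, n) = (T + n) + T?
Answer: 330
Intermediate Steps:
j = 12
P(T, n) = n + 2*T
p(Y) = 12 - Y
c(B) = 8 + 2*B (c(B) = (0 + 2*B) + 8 = 2*B + 8 = 8 + 2*B)
-p(-3)*c(a) = -(12 - 1*(-3))*(8 + 2*(-15)) = -(12 + 3)*(8 - 30) = -15*(-22) = -1*(-330) = 330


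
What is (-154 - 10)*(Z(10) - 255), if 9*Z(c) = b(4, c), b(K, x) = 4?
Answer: 375724/9 ≈ 41747.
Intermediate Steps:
Z(c) = 4/9 (Z(c) = (⅑)*4 = 4/9)
(-154 - 10)*(Z(10) - 255) = (-154 - 10)*(4/9 - 255) = -164*(-2291/9) = 375724/9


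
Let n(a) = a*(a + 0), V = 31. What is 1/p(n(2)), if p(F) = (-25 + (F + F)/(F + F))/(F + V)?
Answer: -35/24 ≈ -1.4583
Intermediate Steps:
n(a) = a**2 (n(a) = a*a = a**2)
p(F) = -24/(31 + F) (p(F) = (-25 + (F + F)/(F + F))/(F + 31) = (-25 + (2*F)/((2*F)))/(31 + F) = (-25 + (2*F)*(1/(2*F)))/(31 + F) = (-25 + 1)/(31 + F) = -24/(31 + F))
1/p(n(2)) = 1/(-24/(31 + 2**2)) = 1/(-24/(31 + 4)) = 1/(-24/35) = -35/24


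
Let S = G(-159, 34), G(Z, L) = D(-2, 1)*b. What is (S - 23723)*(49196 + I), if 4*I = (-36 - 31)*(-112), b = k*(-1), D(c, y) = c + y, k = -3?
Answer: -1211734272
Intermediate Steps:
b = 3 (b = -3*(-1) = 3)
G(Z, L) = -3 (G(Z, L) = (-2 + 1)*3 = -1*3 = -3)
S = -3
I = 1876 (I = ((-36 - 31)*(-112))/4 = (-67*(-112))/4 = (1/4)*7504 = 1876)
(S - 23723)*(49196 + I) = (-3 - 23723)*(49196 + 1876) = -23726*51072 = -1211734272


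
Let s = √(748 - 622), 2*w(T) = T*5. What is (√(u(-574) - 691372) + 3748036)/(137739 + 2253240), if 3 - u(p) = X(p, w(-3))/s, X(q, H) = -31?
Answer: 3748036/2390979 + √(-1219574916 + 1302*√14)/100421118 ≈ 1.5676 + 0.00034776*I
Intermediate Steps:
w(T) = 5*T/2 (w(T) = (T*5)/2 = (5*T)/2 = 5*T/2)
s = 3*√14 (s = √126 = 3*√14 ≈ 11.225)
u(p) = 3 + 31*√14/42 (u(p) = 3 - (-31)/(3*√14) = 3 - (-31)*√14/42 = 3 + 31*√14/42)
(√(u(-574) - 691372) + 3748036)/(137739 + 2253240) = (√((3 + 31*√14/42) - 691372) + 3748036)/(137739 + 2253240) = (√(-691369 + 31*√14/42) + 3748036)/2390979 = (3748036 + √(-691369 + 31*√14/42))*(1/2390979) = 3748036/2390979 + √(-691369 + 31*√14/42)/2390979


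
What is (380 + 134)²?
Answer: 264196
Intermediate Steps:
(380 + 134)² = 514² = 264196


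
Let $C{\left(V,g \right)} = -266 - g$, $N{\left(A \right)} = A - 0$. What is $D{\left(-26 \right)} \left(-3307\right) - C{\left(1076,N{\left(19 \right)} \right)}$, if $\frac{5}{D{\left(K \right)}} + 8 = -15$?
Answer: $\frac{23090}{23} \approx 1003.9$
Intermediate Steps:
$N{\left(A \right)} = A$ ($N{\left(A \right)} = A + 0 = A$)
$D{\left(K \right)} = - \frac{5}{23}$ ($D{\left(K \right)} = \frac{5}{-8 - 15} = \frac{5}{-23} = 5 \left(- \frac{1}{23}\right) = - \frac{5}{23}$)
$D{\left(-26 \right)} \left(-3307\right) - C{\left(1076,N{\left(19 \right)} \right)} = \left(- \frac{5}{23}\right) \left(-3307\right) - \left(-266 - 19\right) = \frac{16535}{23} - \left(-266 - 19\right) = \frac{16535}{23} - -285 = \frac{16535}{23} + 285 = \frac{23090}{23}$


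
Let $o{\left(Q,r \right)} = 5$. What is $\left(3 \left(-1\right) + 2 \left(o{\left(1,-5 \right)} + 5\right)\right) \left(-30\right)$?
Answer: $-510$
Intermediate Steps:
$\left(3 \left(-1\right) + 2 \left(o{\left(1,-5 \right)} + 5\right)\right) \left(-30\right) = \left(3 \left(-1\right) + 2 \left(5 + 5\right)\right) \left(-30\right) = \left(-3 + 2 \cdot 10\right) \left(-30\right) = \left(-3 + 20\right) \left(-30\right) = 17 \left(-30\right) = -510$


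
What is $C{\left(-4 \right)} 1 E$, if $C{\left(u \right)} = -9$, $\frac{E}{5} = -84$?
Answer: $3780$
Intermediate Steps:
$E = -420$ ($E = 5 \left(-84\right) = -420$)
$C{\left(-4 \right)} 1 E = \left(-9\right) 1 \left(-420\right) = \left(-9\right) \left(-420\right) = 3780$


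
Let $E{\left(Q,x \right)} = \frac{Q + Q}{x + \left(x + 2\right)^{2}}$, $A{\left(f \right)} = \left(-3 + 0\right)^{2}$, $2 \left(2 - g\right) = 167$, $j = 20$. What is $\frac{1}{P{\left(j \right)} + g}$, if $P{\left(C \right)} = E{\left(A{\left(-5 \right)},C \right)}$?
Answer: $- \frac{28}{2281} \approx -0.012275$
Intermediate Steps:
$g = - \frac{163}{2}$ ($g = 2 - \frac{167}{2} = - \frac{163}{2} \approx -81.5$)
$A{\left(f \right)} = 9$ ($A{\left(f \right)} = \left(-3\right)^{2} = 9$)
$E{\left(Q,x \right)} = \frac{2 Q}{x + \left(2 + x\right)^{2}}$
$P{\left(C \right)} = \frac{18}{C + \left(2 + C\right)^{2}}$ ($P{\left(C \right)} = 2 \cdot 9 \frac{1}{C + \left(2 + C\right)^{2}} = \frac{18}{C + \left(2 + C\right)^{2}}$)
$\frac{1}{P{\left(j \right)} + g} = \frac{1}{\frac{18}{20 + \left(2 + 20\right)^{2}} - \frac{163}{2}} = \frac{1}{\frac{18}{20 + 22^{2}} - \frac{163}{2}} = \frac{1}{\frac{18}{20 + 484} - \frac{163}{2}} = \frac{1}{\frac{18}{504} - \frac{163}{2}} = \frac{1}{18 \cdot \frac{1}{504} - \frac{163}{2}} = \frac{1}{\frac{1}{28} - \frac{163}{2}} = \frac{1}{- \frac{2281}{28}} = - \frac{28}{2281}$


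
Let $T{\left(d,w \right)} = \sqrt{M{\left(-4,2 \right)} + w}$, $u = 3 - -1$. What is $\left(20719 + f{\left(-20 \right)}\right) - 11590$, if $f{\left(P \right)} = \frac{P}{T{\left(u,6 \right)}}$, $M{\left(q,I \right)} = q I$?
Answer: $9129 + 10 i \sqrt{2} \approx 9129.0 + 14.142 i$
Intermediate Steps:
$u = 4$ ($u = 3 + 1 = 4$)
$M{\left(q,I \right)} = I q$
$T{\left(d,w \right)} = \sqrt{-8 + w}$ ($T{\left(d,w \right)} = \sqrt{2 \left(-4\right) + w} = \sqrt{-8 + w}$)
$f{\left(P \right)} = - \frac{i P \sqrt{2}}{2}$ ($f{\left(P \right)} = \frac{P}{\sqrt{-8 + 6}} = \frac{P}{\sqrt{-2}} = \frac{P}{i \sqrt{2}} = P \left(- \frac{i \sqrt{2}}{2}\right) = - \frac{i P \sqrt{2}}{2}$)
$\left(20719 + f{\left(-20 \right)}\right) - 11590 = \left(20719 - \frac{1}{2} i \left(-20\right) \sqrt{2}\right) - 11590 = \left(20719 + 10 i \sqrt{2}\right) - 11590 = 9129 + 10 i \sqrt{2}$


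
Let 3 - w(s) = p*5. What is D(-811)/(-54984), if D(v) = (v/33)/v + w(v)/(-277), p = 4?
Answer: -419/251304372 ≈ -1.6673e-6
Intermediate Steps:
w(s) = -17 (w(s) = 3 - 4*5 = 3 - 1*20 = 3 - 20 = -17)
D(v) = 838/9141 (D(v) = (v/33)/v - 17/(-277) = (v*(1/33))/v - 17*(-1/277) = (v/33)/v + 17/277 = 1/33 + 17/277 = 838/9141)
D(-811)/(-54984) = (838/9141)/(-54984) = (838/9141)*(-1/54984) = -419/251304372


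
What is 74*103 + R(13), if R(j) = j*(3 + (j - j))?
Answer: 7661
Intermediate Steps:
R(j) = 3*j (R(j) = j*(3 + 0) = j*3 = 3*j)
74*103 + R(13) = 74*103 + 3*13 = 7622 + 39 = 7661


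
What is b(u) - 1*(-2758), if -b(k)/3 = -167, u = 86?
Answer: 3259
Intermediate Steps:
b(k) = 501 (b(k) = -3*(-167) = 501)
b(u) - 1*(-2758) = 501 - 1*(-2758) = 501 + 2758 = 3259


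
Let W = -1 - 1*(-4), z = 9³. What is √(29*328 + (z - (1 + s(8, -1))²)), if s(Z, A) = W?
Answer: 5*√409 ≈ 101.12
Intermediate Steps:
z = 729
W = 3 (W = -1 + 4 = 3)
s(Z, A) = 3
√(29*328 + (z - (1 + s(8, -1))²)) = √(29*328 + (729 - (1 + 3)²)) = √(9512 + (729 - 1*4²)) = √(9512 + (729 - 1*16)) = √(9512 + (729 - 16)) = √(9512 + 713) = √10225 = 5*√409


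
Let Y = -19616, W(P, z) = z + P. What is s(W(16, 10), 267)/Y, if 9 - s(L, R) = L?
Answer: 17/19616 ≈ 0.00086664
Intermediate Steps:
W(P, z) = P + z
s(L, R) = 9 - L
s(W(16, 10), 267)/Y = (9 - (16 + 10))/(-19616) = (9 - 1*26)*(-1/19616) = (9 - 26)*(-1/19616) = -17*(-1/19616) = 17/19616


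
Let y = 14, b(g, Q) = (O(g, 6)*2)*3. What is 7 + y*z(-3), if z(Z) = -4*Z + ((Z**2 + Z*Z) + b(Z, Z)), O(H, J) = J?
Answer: 931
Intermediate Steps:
b(g, Q) = 36 (b(g, Q) = (6*2)*3 = 12*3 = 36)
z(Z) = 36 - 4*Z + 2*Z**2 (z(Z) = -4*Z + ((Z**2 + Z*Z) + 36) = -4*Z + ((Z**2 + Z**2) + 36) = -4*Z + (2*Z**2 + 36) = -4*Z + (36 + 2*Z**2) = 36 - 4*Z + 2*Z**2)
7 + y*z(-3) = 7 + 14*(36 - 4*(-3) + 2*(-3)**2) = 7 + 14*(36 + 12 + 2*9) = 7 + 14*(36 + 12 + 18) = 7 + 14*66 = 7 + 924 = 931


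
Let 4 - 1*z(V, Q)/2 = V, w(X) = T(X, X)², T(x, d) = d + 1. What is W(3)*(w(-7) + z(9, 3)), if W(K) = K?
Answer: 78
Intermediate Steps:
T(x, d) = 1 + d
w(X) = (1 + X)²
z(V, Q) = 8 - 2*V
W(3)*(w(-7) + z(9, 3)) = 3*((1 - 7)² + (8 - 2*9)) = 3*((-6)² + (8 - 18)) = 3*(36 - 10) = 3*26 = 78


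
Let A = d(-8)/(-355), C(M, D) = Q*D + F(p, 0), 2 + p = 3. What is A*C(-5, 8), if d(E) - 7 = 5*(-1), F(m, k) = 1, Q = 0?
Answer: -2/355 ≈ -0.0056338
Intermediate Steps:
p = 1 (p = -2 + 3 = 1)
C(M, D) = 1 (C(M, D) = 0*D + 1 = 0 + 1 = 1)
d(E) = 2 (d(E) = 7 + 5*(-1) = 7 - 5 = 2)
A = -2/355 (A = 2/(-355) = 2*(-1/355) = -2/355 ≈ -0.0056338)
A*C(-5, 8) = -2/355*1 = -2/355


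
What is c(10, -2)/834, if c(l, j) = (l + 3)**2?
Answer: 169/834 ≈ 0.20264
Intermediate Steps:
c(l, j) = (3 + l)**2
c(10, -2)/834 = (3 + 10)**2/834 = 13**2*(1/834) = 169*(1/834) = 169/834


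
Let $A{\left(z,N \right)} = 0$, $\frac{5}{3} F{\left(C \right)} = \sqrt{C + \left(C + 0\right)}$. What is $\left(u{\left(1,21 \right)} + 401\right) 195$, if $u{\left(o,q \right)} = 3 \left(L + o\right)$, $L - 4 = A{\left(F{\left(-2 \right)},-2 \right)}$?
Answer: $81120$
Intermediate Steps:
$F{\left(C \right)} = \frac{3 \sqrt{2} \sqrt{C}}{5}$ ($F{\left(C \right)} = \frac{3 \sqrt{C + \left(C + 0\right)}}{5} = \frac{3 \sqrt{C + C}}{5} = \frac{3 \sqrt{2 C}}{5} = \frac{3 \sqrt{2} \sqrt{C}}{5}$)
$L = 4$ ($L = 4 + 0 = 4$)
$u{\left(o,q \right)} = 12 + 3 o$ ($u{\left(o,q \right)} = 3 \left(4 + o\right) = 12 + 3 o$)
$\left(u{\left(1,21 \right)} + 401\right) 195 = \left(\left(12 + 3 \cdot 1\right) + 401\right) 195 = \left(\left(12 + 3\right) + 401\right) 195 = \left(15 + 401\right) 195 = 416 \cdot 195 = 81120$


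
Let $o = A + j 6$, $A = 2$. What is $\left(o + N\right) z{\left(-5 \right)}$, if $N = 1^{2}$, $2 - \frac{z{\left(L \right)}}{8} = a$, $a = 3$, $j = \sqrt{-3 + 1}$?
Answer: $-24 - 48 i \sqrt{2} \approx -24.0 - 67.882 i$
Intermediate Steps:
$j = i \sqrt{2}$ ($j = \sqrt{-2} = i \sqrt{2} \approx 1.4142 i$)
$o = 2 + 6 i \sqrt{2}$ ($o = 2 + i \sqrt{2} \cdot 6 = 2 + 6 i \sqrt{2} \approx 2.0 + 8.4853 i$)
$z{\left(L \right)} = -8$ ($z{\left(L \right)} = 16 - 24 = -8$)
$N = 1$
$\left(o + N\right) z{\left(-5 \right)} = \left(\left(2 + 6 i \sqrt{2}\right) + 1\right) \left(-8\right) = \left(3 + 6 i \sqrt{2}\right) \left(-8\right) = -24 - 48 i \sqrt{2}$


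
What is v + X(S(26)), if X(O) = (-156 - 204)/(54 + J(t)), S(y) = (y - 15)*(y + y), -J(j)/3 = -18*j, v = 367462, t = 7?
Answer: 2204767/6 ≈ 3.6746e+5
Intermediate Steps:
J(j) = 54*j (J(j) = -(-54)*j = 54*j)
S(y) = 2*y*(-15 + y) (S(y) = (-15 + y)*(2*y) = 2*y*(-15 + y))
X(O) = -⅚ (X(O) = (-156 - 204)/(54 + 54*7) = -360/(54 + 378) = -360/432 = -360*1/432 = -⅚)
v + X(S(26)) = 367462 - ⅚ = 2204767/6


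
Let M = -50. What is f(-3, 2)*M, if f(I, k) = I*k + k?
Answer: 200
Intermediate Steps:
f(I, k) = k + I*k
f(-3, 2)*M = (2*(1 - 3))*(-50) = (2*(-2))*(-50) = -4*(-50) = 200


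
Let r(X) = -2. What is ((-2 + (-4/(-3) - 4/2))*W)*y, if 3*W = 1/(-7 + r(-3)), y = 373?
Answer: 2984/81 ≈ 36.839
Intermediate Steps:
W = -1/27 (W = 1/(3*(-7 - 2)) = (⅓)/(-9) = (⅓)*(-⅑) = -1/27 ≈ -0.037037)
((-2 + (-4/(-3) - 4/2))*W)*y = ((-2 + (-4/(-3) - 4/2))*(-1/27))*373 = ((-2 + (-4*(-⅓) - 4*½))*(-1/27))*373 = ((-2 + (4/3 - 2))*(-1/27))*373 = ((-2 - ⅔)*(-1/27))*373 = -8/3*(-1/27)*373 = (8/81)*373 = 2984/81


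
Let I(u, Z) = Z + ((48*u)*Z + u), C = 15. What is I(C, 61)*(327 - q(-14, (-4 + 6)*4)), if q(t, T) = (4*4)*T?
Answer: 8755204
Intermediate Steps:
q(t, T) = 16*T
I(u, Z) = Z + u + 48*Z*u (I(u, Z) = Z + (48*Z*u + u) = Z + (u + 48*Z*u) = Z + u + 48*Z*u)
I(C, 61)*(327 - q(-14, (-4 + 6)*4)) = (61 + 15 + 48*61*15)*(327 - 16*(-4 + 6)*4) = (61 + 15 + 43920)*(327 - 16*2*4) = 43996*(327 - 16*8) = 43996*(327 - 1*128) = 43996*(327 - 128) = 43996*199 = 8755204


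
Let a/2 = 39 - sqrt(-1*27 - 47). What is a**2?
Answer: 5788 - 312*I*sqrt(74) ≈ 5788.0 - 2683.9*I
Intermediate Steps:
a = 78 - 2*I*sqrt(74) (a = 2*(39 - sqrt(-1*27 - 47)) = 2*(39 - sqrt(-27 - 47)) = 2*(39 - sqrt(-74)) = 2*(39 - I*sqrt(74)) = 78 - 2*I*sqrt(74) ≈ 78.0 - 17.205*I)
a**2 = (78 - 2*I*sqrt(74))**2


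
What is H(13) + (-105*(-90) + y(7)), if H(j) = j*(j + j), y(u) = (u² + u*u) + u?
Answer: 9893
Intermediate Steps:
y(u) = u + 2*u² (y(u) = (u² + u²) + u = 2*u² + u = u + 2*u²)
H(j) = 2*j² (H(j) = j*(2*j) = 2*j²)
H(13) + (-105*(-90) + y(7)) = 2*13² + (-105*(-90) + 7*(1 + 2*7)) = 2*169 + (9450 + 7*(1 + 14)) = 338 + (9450 + 7*15) = 338 + (9450 + 105) = 338 + 9555 = 9893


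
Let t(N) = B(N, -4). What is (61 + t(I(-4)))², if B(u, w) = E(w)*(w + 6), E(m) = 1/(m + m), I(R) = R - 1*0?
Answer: 59049/16 ≈ 3690.6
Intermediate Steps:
I(R) = R (I(R) = R + 0 = R)
E(m) = 1/(2*m)
B(u, w) = (6 + w)/(2*w) (B(u, w) = (1/(2*w))*(w + 6) = (1/(2*w))*(6 + w) = (6 + w)/(2*w))
t(N) = -¼ (t(N) = (½)*(6 - 4)/(-4) = (½)*(-¼)*2 = -¼)
(61 + t(I(-4)))² = (61 - ¼)² = (243/4)² = 59049/16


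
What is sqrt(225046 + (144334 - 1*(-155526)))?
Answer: sqrt(524906) ≈ 724.50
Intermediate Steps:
sqrt(225046 + (144334 - 1*(-155526))) = sqrt(225046 + (144334 + 155526)) = sqrt(225046 + 299860) = sqrt(524906)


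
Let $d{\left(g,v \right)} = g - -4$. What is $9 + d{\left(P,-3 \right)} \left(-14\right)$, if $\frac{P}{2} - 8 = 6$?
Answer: $-439$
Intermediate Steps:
$P = 28$ ($P = 16 + 2 \cdot 6 = 16 + 12 = 28$)
$d{\left(g,v \right)} = 4 + g$ ($d{\left(g,v \right)} = g + 4 = 4 + g$)
$9 + d{\left(P,-3 \right)} \left(-14\right) = 9 + \left(4 + 28\right) \left(-14\right) = 9 + 32 \left(-14\right) = 9 - 448 = -439$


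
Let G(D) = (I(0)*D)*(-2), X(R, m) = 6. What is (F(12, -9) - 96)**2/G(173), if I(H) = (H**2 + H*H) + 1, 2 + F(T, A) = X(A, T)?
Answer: -4232/173 ≈ -24.462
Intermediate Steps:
F(T, A) = 4 (F(T, A) = -2 + 6 = 4)
I(H) = 1 + 2*H**2 (I(H) = (H**2 + H**2) + 1 = 2*H**2 + 1 = 1 + 2*H**2)
G(D) = -2*D (G(D) = ((1 + 2*0**2)*D)*(-2) = ((1 + 2*0)*D)*(-2) = ((1 + 0)*D)*(-2) = (1*D)*(-2) = D*(-2) = -2*D)
(F(12, -9) - 96)**2/G(173) = (4 - 96)**2/((-2*173)) = (-92)**2/(-346) = 8464*(-1/346) = -4232/173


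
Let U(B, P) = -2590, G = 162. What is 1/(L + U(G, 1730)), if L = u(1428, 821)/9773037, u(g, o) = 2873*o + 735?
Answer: -9773037/25309806362 ≈ -0.00038614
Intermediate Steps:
u(g, o) = 735 + 2873*o
L = 2359468/9773037 (L = (735 + 2873*821)/9773037 = (735 + 2358733)*(1/9773037) = 2359468*(1/9773037) = 2359468/9773037 ≈ 0.24143)
1/(L + U(G, 1730)) = 1/(2359468/9773037 - 2590) = 1/(-25309806362/9773037) = -9773037/25309806362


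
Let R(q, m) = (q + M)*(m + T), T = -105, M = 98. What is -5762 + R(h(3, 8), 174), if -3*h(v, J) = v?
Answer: 931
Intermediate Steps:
h(v, J) = -v/3
R(q, m) = (-105 + m)*(98 + q) (R(q, m) = (q + 98)*(m - 105) = (98 + q)*(-105 + m) = (-105 + m)*(98 + q))
-5762 + R(h(3, 8), 174) = -5762 + (-10290 - (-35)*3 + 98*174 + 174*(-⅓*3)) = -5762 + (-10290 - 105*(-1) + 17052 + 174*(-1)) = -5762 + (-10290 + 105 + 17052 - 174) = -5762 + 6693 = 931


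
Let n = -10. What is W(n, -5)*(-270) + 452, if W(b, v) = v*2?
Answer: 3152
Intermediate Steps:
W(b, v) = 2*v
W(n, -5)*(-270) + 452 = (2*(-5))*(-270) + 452 = -10*(-270) + 452 = 2700 + 452 = 3152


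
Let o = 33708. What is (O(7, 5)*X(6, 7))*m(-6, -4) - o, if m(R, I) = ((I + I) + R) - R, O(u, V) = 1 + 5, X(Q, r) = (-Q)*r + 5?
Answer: -31932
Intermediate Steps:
X(Q, r) = 5 - Q*r (X(Q, r) = -Q*r + 5 = 5 - Q*r)
O(u, V) = 6
m(R, I) = 2*I (m(R, I) = (2*I + R) - R = (R + 2*I) - R = 2*I)
(O(7, 5)*X(6, 7))*m(-6, -4) - o = (6*(5 - 1*6*7))*(2*(-4)) - 1*33708 = (6*(5 - 42))*(-8) - 33708 = (6*(-37))*(-8) - 33708 = -222*(-8) - 33708 = 1776 - 33708 = -31932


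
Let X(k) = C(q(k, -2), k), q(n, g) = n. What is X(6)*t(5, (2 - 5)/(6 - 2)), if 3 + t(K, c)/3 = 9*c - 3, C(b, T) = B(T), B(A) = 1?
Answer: -153/4 ≈ -38.250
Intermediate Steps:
C(b, T) = 1
X(k) = 1
t(K, c) = -18 + 27*c (t(K, c) = -9 + 3*(9*c - 3) = -9 + 3*(-3 + 9*c) = -9 + (-9 + 27*c) = -18 + 27*c)
X(6)*t(5, (2 - 5)/(6 - 2)) = 1*(-18 + 27*((2 - 5)/(6 - 2))) = 1*(-18 + 27*(-3/4)) = 1*(-18 - 81/4) = 1*(-153/4) = -153/4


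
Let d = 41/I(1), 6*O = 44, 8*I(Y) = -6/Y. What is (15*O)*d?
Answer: -18040/3 ≈ -6013.3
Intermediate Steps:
I(Y) = -3/(4*Y) (I(Y) = (-6/Y)/8 = -3/(4*Y))
O = 22/3 (O = (⅙)*44 = 22/3 ≈ 7.3333)
d = -164/3 (d = 41/((-¾/1)) = 41/((-¾*1)) = 41/(-¾) = 41*(-4/3) = -164/3 ≈ -54.667)
(15*O)*d = (15*(22/3))*(-164/3) = 110*(-164/3) = -18040/3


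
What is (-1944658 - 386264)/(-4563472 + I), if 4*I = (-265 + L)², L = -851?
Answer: 1165461/2126054 ≈ 0.54818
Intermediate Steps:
I = 311364 (I = (-265 - 851)²/4 = (¼)*(-1116)² = (¼)*1245456 = 311364)
(-1944658 - 386264)/(-4563472 + I) = (-1944658 - 386264)/(-4563472 + 311364) = -2330922/(-4252108) = -2330922*(-1/4252108) = 1165461/2126054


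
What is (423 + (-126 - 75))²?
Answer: 49284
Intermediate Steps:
(423 + (-126 - 75))² = (423 - 201)² = 222² = 49284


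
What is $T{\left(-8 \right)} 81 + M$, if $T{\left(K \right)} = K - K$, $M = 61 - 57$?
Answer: $4$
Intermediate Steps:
$M = 4$
$T{\left(K \right)} = 0$
$T{\left(-8 \right)} 81 + M = 0 \cdot 81 + 4 = 0 + 4 = 4$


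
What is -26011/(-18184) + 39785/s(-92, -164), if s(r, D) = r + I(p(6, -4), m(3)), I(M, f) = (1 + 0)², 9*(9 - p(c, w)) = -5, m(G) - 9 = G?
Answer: -721083439/1654744 ≈ -435.77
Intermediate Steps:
m(G) = 9 + G
p(c, w) = 86/9 (p(c, w) = 9 - ⅑*(-5) = 9 + 5/9 = 86/9)
I(M, f) = 1 (I(M, f) = 1² = 1)
s(r, D) = 1 + r (s(r, D) = r + 1 = 1 + r)
-26011/(-18184) + 39785/s(-92, -164) = -26011/(-18184) + 39785/(1 - 92) = -26011*(-1/18184) + 39785/(-91) = 26011/18184 + 39785*(-1/91) = 26011/18184 - 39785/91 = -721083439/1654744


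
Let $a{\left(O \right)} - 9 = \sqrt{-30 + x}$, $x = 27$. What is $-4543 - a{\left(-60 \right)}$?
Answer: $-4552 - i \sqrt{3} \approx -4552.0 - 1.732 i$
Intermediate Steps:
$a{\left(O \right)} = 9 + i \sqrt{3}$ ($a{\left(O \right)} = 9 + \sqrt{-30 + 27} = 9 + \sqrt{-3} = 9 + i \sqrt{3}$)
$-4543 - a{\left(-60 \right)} = -4543 - \left(9 + i \sqrt{3}\right) = -4552 - i \sqrt{3}$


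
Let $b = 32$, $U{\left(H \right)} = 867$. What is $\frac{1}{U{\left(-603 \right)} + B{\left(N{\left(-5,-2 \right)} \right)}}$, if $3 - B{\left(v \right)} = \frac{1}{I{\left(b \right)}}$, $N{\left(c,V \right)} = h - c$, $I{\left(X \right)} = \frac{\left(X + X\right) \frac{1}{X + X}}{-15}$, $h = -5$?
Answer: $\frac{1}{885} \approx 0.0011299$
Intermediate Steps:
$I{\left(X \right)} = - \frac{1}{15}$ ($I{\left(X \right)} = \frac{2 X}{2 X} \left(- \frac{1}{15}\right) = 2 X \frac{1}{2 X} \left(- \frac{1}{15}\right) = 1 \left(- \frac{1}{15}\right) = - \frac{1}{15}$)
$N{\left(c,V \right)} = -5 - c$
$B{\left(v \right)} = 18$ ($B{\left(v \right)} = 3 - \frac{1}{- \frac{1}{15}} = 3 - -15 = 3 + 15 = 18$)
$\frac{1}{U{\left(-603 \right)} + B{\left(N{\left(-5,-2 \right)} \right)}} = \frac{1}{867 + 18} = \frac{1}{885}$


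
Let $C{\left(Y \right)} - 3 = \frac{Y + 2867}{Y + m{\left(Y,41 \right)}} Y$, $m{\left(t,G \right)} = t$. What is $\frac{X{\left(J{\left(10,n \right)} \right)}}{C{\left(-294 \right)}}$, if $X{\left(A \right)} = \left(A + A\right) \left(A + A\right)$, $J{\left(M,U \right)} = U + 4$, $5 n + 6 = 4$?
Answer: $\frac{2592}{64475} \approx 0.040202$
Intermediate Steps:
$n = - \frac{2}{5}$ ($n = - \frac{6}{5} + \frac{1}{5} \cdot 4 = - \frac{6}{5} + \frac{4}{5} = - \frac{2}{5} \approx -0.4$)
$J{\left(M,U \right)} = 4 + U$
$X{\left(A \right)} = 4 A^{2}$ ($X{\left(A \right)} = 2 A 2 A = 4 A^{2}$)
$C{\left(Y \right)} = \frac{2873}{2} + \frac{Y}{2}$ ($C{\left(Y \right)} = 3 + \frac{Y + 2867}{Y + Y} Y = 3 + \frac{2867 + Y}{2 Y} Y = 3 + \left(\frac{2867}{2} + \frac{Y}{2}\right) = \frac{2873}{2} + \frac{Y}{2}$)
$\frac{X{\left(J{\left(10,n \right)} \right)}}{C{\left(-294 \right)}} = \frac{4 \left(4 - \frac{2}{5}\right)^{2}}{\frac{2873}{2} + \frac{1}{2} \left(-294\right)} = \frac{4 \left(\frac{18}{5}\right)^{2}}{\frac{2873}{2} - 147} = \frac{4 \cdot \frac{324}{25}}{\frac{2579}{2}} = \frac{1296}{25} \cdot \frac{2}{2579} = \frac{2592}{64475}$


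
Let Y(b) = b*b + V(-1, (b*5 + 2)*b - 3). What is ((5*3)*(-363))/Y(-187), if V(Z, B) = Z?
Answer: -1815/11656 ≈ -0.15571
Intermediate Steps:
Y(b) = -1 + b² (Y(b) = b*b - 1 = b² - 1 = -1 + b²)
((5*3)*(-363))/Y(-187) = ((5*3)*(-363))/(-1 + (-187)²) = (15*(-363))/(-1 + 34969) = -5445/34968 = -5445*1/34968 = -1815/11656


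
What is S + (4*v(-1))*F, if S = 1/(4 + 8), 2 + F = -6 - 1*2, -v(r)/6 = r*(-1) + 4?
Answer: 14401/12 ≈ 1200.1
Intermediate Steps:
v(r) = -24 + 6*r (v(r) = -6*(r*(-1) + 4) = -6*(-r + 4) = -6*(4 - r) = -24 + 6*r)
F = -10 (F = -2 + (-6 - 1*2) = -2 + (-6 - 2) = -2 - 8 = -10)
S = 1/12 ≈ 0.083333
S + (4*v(-1))*F = 1/12 + (4*(-24 + 6*(-1)))*(-10) = 1/12 + (4*(-24 - 6))*(-10) = 1/12 + (4*(-30))*(-10) = 1/12 - 120*(-10) = 1/12 + 1200 = 14401/12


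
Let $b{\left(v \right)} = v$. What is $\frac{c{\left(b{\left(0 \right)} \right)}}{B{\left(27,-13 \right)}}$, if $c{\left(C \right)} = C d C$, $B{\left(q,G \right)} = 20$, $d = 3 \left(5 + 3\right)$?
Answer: $0$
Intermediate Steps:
$d = 24$ ($d = 3 \cdot 8 = 24$)
$c{\left(C \right)} = 24 C^{2}$ ($c{\left(C \right)} = C 24 C = 24 C C = 24 C^{2}$)
$\frac{c{\left(b{\left(0 \right)} \right)}}{B{\left(27,-13 \right)}} = \frac{24 \cdot 0^{2}}{20} = 24 \cdot 0 \cdot \frac{1}{20} = 0 \cdot \frac{1}{20} = 0$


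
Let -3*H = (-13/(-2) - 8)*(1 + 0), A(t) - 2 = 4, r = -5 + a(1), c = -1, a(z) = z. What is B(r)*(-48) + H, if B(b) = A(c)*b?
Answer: 2305/2 ≈ 1152.5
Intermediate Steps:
r = -4 (r = -5 + 1 = -4)
A(t) = 6 (A(t) = 2 + 4 = 6)
B(b) = 6*b
H = 1/2 (H = -(-13/(-2) - 8)*(1 + 0)/3 = -(-13*(-1/2) - 8)/3 = -(13/2 - 8)/3 = -(-1)/2 = -1/3*(-3/2) = 1/2 ≈ 0.50000)
B(r)*(-48) + H = (6*(-4))*(-48) + 1/2 = -24*(-48) + 1/2 = 1152 + 1/2 = 2305/2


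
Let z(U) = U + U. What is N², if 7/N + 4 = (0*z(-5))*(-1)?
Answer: 49/16 ≈ 3.0625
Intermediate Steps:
z(U) = 2*U
N = -7/4 (N = 7/(-4 + (0*(2*(-5)))*(-1)) = 7/(-4 + (0*(-10))*(-1)) = 7/(-4 + 0*(-1)) = 7/(-4 + 0) = 7/(-4) = 7*(-¼) = -7/4 ≈ -1.7500)
N² = (-7/4)² = 49/16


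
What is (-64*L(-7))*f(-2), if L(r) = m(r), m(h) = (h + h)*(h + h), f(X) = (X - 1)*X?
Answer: -75264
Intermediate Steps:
f(X) = X*(-1 + X) (f(X) = (-1 + X)*X = X*(-1 + X))
m(h) = 4*h**2 (m(h) = (2*h)*(2*h) = 4*h**2)
L(r) = 4*r**2
(-64*L(-7))*f(-2) = (-256*(-7)**2)*(-2*(-1 - 2)) = (-256*49)*(-2*(-3)) = -64*196*6 = -12544*6 = -75264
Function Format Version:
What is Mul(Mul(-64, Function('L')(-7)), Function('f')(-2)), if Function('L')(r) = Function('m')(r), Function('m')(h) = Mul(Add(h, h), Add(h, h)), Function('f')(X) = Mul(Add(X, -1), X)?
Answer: -75264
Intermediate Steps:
Function('f')(X) = Mul(X, Add(-1, X)) (Function('f')(X) = Mul(Add(-1, X), X) = Mul(X, Add(-1, X)))
Function('m')(h) = Mul(4, Pow(h, 2)) (Function('m')(h) = Mul(Mul(2, h), Mul(2, h)) = Mul(4, Pow(h, 2)))
Function('L')(r) = Mul(4, Pow(r, 2))
Mul(Mul(-64, Function('L')(-7)), Function('f')(-2)) = Mul(Mul(-64, Mul(4, Pow(-7, 2))), Mul(-2, Add(-1, -2))) = Mul(Mul(-64, Mul(4, 49)), Mul(-2, -3)) = Mul(Mul(-64, 196), 6) = Mul(-12544, 6) = -75264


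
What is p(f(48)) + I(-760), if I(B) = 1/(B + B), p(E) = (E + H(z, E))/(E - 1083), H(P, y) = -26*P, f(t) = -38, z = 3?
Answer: 9221/89680 ≈ 0.10282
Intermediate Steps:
p(E) = (-78 + E)/(-1083 + E) (p(E) = (E - 26*3)/(E - 1083) = (E - 78)/(-1083 + E) = (-78 + E)/(-1083 + E))
I(B) = 1/(2*B)
p(f(48)) + I(-760) = (-78 - 38)/(-1083 - 38) + (½)/(-760) = -116/(-1121) + (½)*(-1/760) = -1/1121*(-116) - 1/1520 = 116/1121 - 1/1520 = 9221/89680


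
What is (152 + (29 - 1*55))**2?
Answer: 15876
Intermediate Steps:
(152 + (29 - 1*55))**2 = (152 + (29 - 55))**2 = (152 - 26)**2 = 126**2 = 15876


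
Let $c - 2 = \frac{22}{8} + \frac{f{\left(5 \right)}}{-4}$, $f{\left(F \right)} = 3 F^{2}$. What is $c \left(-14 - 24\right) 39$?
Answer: $20748$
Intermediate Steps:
$c = -14$ ($c = 2 + \left(\frac{22}{8} + \frac{3 \cdot 5^{2}}{-4}\right) = 2 + \left(22 \cdot \frac{1}{8} + 3 \cdot 25 \left(- \frac{1}{4}\right)\right) = 2 + \left(\frac{11}{4} + 75 \left(- \frac{1}{4}\right)\right) = 2 + \left(\frac{11}{4} - \frac{75}{4}\right) = 2 - 16 = -14$)
$c \left(-14 - 24\right) 39 = - 14 \left(-14 - 24\right) 39 = \left(-14\right) \left(-38\right) 39 = 532 \cdot 39 = 20748$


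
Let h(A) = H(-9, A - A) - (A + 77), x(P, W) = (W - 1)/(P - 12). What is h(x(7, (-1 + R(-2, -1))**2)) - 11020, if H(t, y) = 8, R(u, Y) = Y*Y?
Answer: -55446/5 ≈ -11089.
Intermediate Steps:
R(u, Y) = Y**2
x(P, W) = (-1 + W)/(-12 + P)
h(A) = -69 - A (h(A) = 8 - (A + 77) = 8 - (77 + A) = 8 + (-77 - A) = -69 - A)
h(x(7, (-1 + R(-2, -1))**2)) - 11020 = (-69 - (-1 + (-1 + (-1)**2)**2)/(-12 + 7)) - 11020 = (-69 - (-1 + (-1 + 1)**2)/(-5)) - 11020 = (-69 - (-1)*(-1 + 0**2)/5) - 11020 = (-69 - (-1)*(-1 + 0)/5) - 11020 = (-69 - (-1)*(-1)/5) - 11020 = (-69 - 1*1/5) - 11020 = (-69 - 1/5) - 11020 = -346/5 - 11020 = -55446/5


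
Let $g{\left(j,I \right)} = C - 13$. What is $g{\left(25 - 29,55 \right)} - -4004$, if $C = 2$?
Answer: $3993$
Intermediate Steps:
$g{\left(j,I \right)} = -11$ ($g{\left(j,I \right)} = 2 - 13 = -11$)
$g{\left(25 - 29,55 \right)} - -4004 = -11 - -4004 = -11 + 4004 = 3993$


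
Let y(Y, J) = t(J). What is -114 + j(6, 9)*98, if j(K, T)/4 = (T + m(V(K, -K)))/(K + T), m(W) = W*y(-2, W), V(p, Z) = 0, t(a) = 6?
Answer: 606/5 ≈ 121.20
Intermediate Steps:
y(Y, J) = 6
m(W) = 6*W (m(W) = W*6 = 6*W)
j(K, T) = 4*T/(K + T) (j(K, T) = 4*((T + 6*0)/(K + T)) = 4*((T + 0)/(K + T)) = 4*(T/(K + T)) = 4*T/(K + T))
-114 + j(6, 9)*98 = -114 + (4*9/(6 + 9))*98 = -114 + (4*9/15)*98 = -114 + (4*9*(1/15))*98 = -114 + (12/5)*98 = -114 + 1176/5 = 606/5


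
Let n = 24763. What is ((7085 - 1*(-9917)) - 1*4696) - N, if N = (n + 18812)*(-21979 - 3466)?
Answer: 1108778181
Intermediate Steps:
N = -1108765875 (N = (24763 + 18812)*(-21979 - 3466) = 43575*(-25445) = -1108765875)
((7085 - 1*(-9917)) - 1*4696) - N = ((7085 - 1*(-9917)) - 1*4696) - 1*(-1108765875) = ((7085 + 9917) - 4696) + 1108765875 = (17002 - 4696) + 1108765875 = 12306 + 1108765875 = 1108778181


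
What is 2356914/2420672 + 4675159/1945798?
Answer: 3975776258555/1177534684064 ≈ 3.3764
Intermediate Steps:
2356914/2420672 + 4675159/1945798 = 2356914*(1/2420672) + 4675159*(1/1945798) = 1178457/1210336 + 4675159/1945798 = 3975776258555/1177534684064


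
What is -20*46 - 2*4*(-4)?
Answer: -888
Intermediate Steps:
-20*46 - 2*4*(-4) = -920 - 8*(-4) = -920 + 32 = -888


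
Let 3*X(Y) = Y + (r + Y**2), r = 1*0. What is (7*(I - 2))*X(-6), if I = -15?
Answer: -1190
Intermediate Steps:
r = 0
X(Y) = Y/3 + Y**2/3 (X(Y) = (Y + (0 + Y**2))/3 = (Y + Y**2)/3 = Y/3 + Y**2/3)
(7*(I - 2))*X(-6) = (7*(-15 - 2))*((1/3)*(-6)*(1 - 6)) = (7*(-17))*((1/3)*(-6)*(-5)) = -119*10 = -1190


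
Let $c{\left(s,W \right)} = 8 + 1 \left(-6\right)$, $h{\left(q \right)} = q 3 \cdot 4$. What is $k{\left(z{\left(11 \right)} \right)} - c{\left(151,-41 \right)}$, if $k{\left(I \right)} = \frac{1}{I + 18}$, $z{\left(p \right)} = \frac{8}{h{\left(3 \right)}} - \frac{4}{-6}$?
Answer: $- \frac{331}{170} \approx -1.9471$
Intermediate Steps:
$h{\left(q \right)} = 12 q$ ($h{\left(q \right)} = 3 q 4 = 12 q$)
$c{\left(s,W \right)} = 2$ ($c{\left(s,W \right)} = 8 - 6 = 2$)
$z{\left(p \right)} = \frac{8}{9}$ ($z{\left(p \right)} = \frac{8}{12 \cdot 3} - \frac{4}{-6} = \frac{8}{36} - - \frac{2}{3} = 8 \cdot \frac{1}{36} + \frac{2}{3} = \frac{2}{9} + \frac{2}{3} = \frac{8}{9}$)
$k{\left(I \right)} = \frac{1}{18 + I}$
$k{\left(z{\left(11 \right)} \right)} - c{\left(151,-41 \right)} = \frac{1}{18 + \frac{8}{9}} - 2 = \frac{1}{\frac{170}{9}} - 2 = \frac{9}{170} - 2 = - \frac{331}{170}$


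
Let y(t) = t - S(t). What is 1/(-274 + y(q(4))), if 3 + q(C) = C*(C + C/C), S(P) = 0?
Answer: -1/257 ≈ -0.0038911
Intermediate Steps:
q(C) = -3 + C*(1 + C) (q(C) = -3 + C*(C + C/C) = -3 + C*(C + 1) = -3 + C*(1 + C))
y(t) = t (y(t) = t - 1*0 = t + 0 = t)
1/(-274 + y(q(4))) = 1/(-274 + (-3 + 4 + 4**2)) = 1/(-274 + (-3 + 4 + 16)) = 1/(-274 + 17) = 1/(-257) = -1/257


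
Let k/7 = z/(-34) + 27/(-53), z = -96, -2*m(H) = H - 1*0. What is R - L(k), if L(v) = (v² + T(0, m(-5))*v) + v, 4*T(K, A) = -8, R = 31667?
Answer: 25507438337/811801 ≈ 31421.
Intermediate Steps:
m(H) = -H/2 (m(H) = -(H - 1*0)/2 = -(H + 0)/2 = -H/2)
T(K, A) = -2 (T(K, A) = (¼)*(-8) = -2)
k = 14595/901 (k = 7*(-96/(-34) + 27/(-53)) = 7*(-96*(-1/34) + 27*(-1/53)) = 7*(48/17 - 27/53) = 7*(2085/901) = 14595/901 ≈ 16.199)
L(v) = v² - v (L(v) = (v² - 2*v) + v = v² - v)
R - L(k) = 31667 - 14595*(-1 + 14595/901)/901 = 31667 - 14595*13694/(901*901) = 31667 - 1*199863930/811801 = 31667 - 199863930/811801 = 25507438337/811801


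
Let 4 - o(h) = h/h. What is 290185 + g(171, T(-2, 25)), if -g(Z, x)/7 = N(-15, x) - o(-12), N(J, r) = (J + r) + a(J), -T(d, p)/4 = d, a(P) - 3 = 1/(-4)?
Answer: 1160943/4 ≈ 2.9024e+5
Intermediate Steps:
a(P) = 11/4 (a(P) = 3 + 1/(-4) = 3 - ¼ = 11/4)
T(d, p) = -4*d
N(J, r) = 11/4 + J + r (N(J, r) = (J + r) + 11/4 = 11/4 + J + r)
o(h) = 3 (o(h) = 4 - h/h = 4 - 1*1 = 4 - 1 = 3)
g(Z, x) = 427/4 - 7*x (g(Z, x) = -7*((11/4 - 15 + x) - 1*3) = -7*((-49/4 + x) - 3) = -7*(-61/4 + x) = 427/4 - 7*x)
290185 + g(171, T(-2, 25)) = 290185 + (427/4 - (-28)*(-2)) = 290185 + (427/4 - 7*8) = 290185 + (427/4 - 56) = 290185 + 203/4 = 1160943/4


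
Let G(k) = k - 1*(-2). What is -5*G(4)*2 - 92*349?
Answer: -32168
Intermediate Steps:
G(k) = 2 + k (G(k) = k + 2 = 2 + k)
-5*G(4)*2 - 92*349 = -5*(2 + 4)*2 - 92*349 = -5*6*2 - 32108 = -30*2 - 32108 = -60 - 32108 = -32168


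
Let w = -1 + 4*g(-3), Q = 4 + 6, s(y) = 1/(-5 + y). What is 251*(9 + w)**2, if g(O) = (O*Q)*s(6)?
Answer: 3148544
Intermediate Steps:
Q = 10
g(O) = 10*O (g(O) = (O*10)/(-5 + 6) = (10*O)/1 = (10*O)*1 = 10*O)
w = -121 (w = -1 + 4*(10*(-3)) = -1 + 4*(-30) = -1 - 120 = -121)
251*(9 + w)**2 = 251*(9 - 121)**2 = 251*(-112)**2 = 251*12544 = 3148544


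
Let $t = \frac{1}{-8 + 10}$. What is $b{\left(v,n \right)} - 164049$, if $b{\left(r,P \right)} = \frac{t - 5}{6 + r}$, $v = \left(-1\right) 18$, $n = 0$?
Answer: $- \frac{1312389}{8} \approx -1.6405 \cdot 10^{5}$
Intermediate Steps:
$t = \frac{1}{2} \approx 0.5$
$v = -18$
$b{\left(r,P \right)} = - \frac{9}{2 \left(6 + r\right)}$ ($b{\left(r,P \right)} = \frac{\frac{1}{2} - 5}{6 + r} = - \frac{9}{2 \left(6 + r\right)}$)
$b{\left(v,n \right)} - 164049 = - \frac{9}{12 + 2 \left(-18\right)} - 164049 = - \frac{9}{12 - 36} - 164049 = - \frac{9}{-24} - 164049 = \left(-9\right) \left(- \frac{1}{24}\right) - 164049 = \frac{3}{8} - 164049 = - \frac{1312389}{8}$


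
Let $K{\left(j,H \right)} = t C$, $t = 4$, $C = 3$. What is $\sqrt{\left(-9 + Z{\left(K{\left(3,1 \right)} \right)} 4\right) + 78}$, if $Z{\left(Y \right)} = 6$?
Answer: $\sqrt{93} \approx 9.6436$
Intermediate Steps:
$K{\left(j,H \right)} = 12$ ($K{\left(j,H \right)} = 4 \cdot 3 = 12$)
$\sqrt{\left(-9 + Z{\left(K{\left(3,1 \right)} \right)} 4\right) + 78} = \sqrt{\left(-9 + 6 \cdot 4\right) + 78} = \sqrt{\left(-9 + 24\right) + 78} = \sqrt{15 + 78} = \sqrt{93}$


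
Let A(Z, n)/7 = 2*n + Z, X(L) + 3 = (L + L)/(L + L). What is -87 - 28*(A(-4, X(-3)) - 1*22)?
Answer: 2097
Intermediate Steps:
X(L) = -2 (X(L) = -3 + (L + L)/(L + L) = -3 + (2*L)/((2*L)) = -3 + (2*L)*(1/(2*L)) = -3 + 1 = -2)
A(Z, n) = 7*Z + 14*n (A(Z, n) = 7*(2*n + Z) = 7*(Z + 2*n) = 7*Z + 14*n)
-87 - 28*(A(-4, X(-3)) - 1*22) = -87 - 28*((7*(-4) + 14*(-2)) - 1*22) = -87 - 28*((-28 - 28) - 22) = -87 - 28*(-56 - 22) = -87 - 28*(-78) = -87 + 2184 = 2097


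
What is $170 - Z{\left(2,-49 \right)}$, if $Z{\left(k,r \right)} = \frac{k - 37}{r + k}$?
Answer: $\frac{7955}{47} \approx 169.26$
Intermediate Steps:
$Z{\left(k,r \right)} = \frac{-37 + k}{k + r}$
$170 - Z{\left(2,-49 \right)} = 170 - \frac{-37 + 2}{2 - 49} = 170 - \frac{1}{-47} \left(-35\right) = 170 - \left(- \frac{1}{47}\right) \left(-35\right) = 170 - \frac{35}{47} = \frac{7955}{47}$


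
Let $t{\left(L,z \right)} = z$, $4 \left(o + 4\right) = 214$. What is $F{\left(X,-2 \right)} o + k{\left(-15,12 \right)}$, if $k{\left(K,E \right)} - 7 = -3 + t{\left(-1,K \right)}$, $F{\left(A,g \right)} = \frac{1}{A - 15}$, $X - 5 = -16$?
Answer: $- \frac{671}{52} \approx -12.904$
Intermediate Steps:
$o = \frac{99}{2}$ ($o = -4 + \frac{1}{4} \cdot 214 = -4 + \frac{107}{2} = \frac{99}{2} \approx 49.5$)
$X = -11$ ($X = 5 - 16 = -11$)
$F{\left(A,g \right)} = \frac{1}{-15 + A}$
$k{\left(K,E \right)} = 4 + K$ ($k{\left(K,E \right)} = 7 + \left(-3 + K\right) = 4 + K$)
$F{\left(X,-2 \right)} o + k{\left(-15,12 \right)} = \frac{1}{-15 - 11} \cdot \frac{99}{2} + \left(4 - 15\right) = \frac{1}{-26} \cdot \frac{99}{2} - 11 = \left(- \frac{1}{26}\right) \frac{99}{2} - 11 = - \frac{99}{52} - 11 = - \frac{671}{52}$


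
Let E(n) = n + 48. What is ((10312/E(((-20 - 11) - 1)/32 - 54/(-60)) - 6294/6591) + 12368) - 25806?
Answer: -13916104296/1052363 ≈ -13224.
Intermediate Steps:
E(n) = 48 + n
((10312/E(((-20 - 11) - 1)/32 - 54/(-60)) - 6294/6591) + 12368) - 25806 = ((10312/(48 + (((-20 - 11) - 1)/32 - 54/(-60))) - 6294/6591) + 12368) - 25806 = ((10312/(48 + ((-31 - 1)*(1/32) - 54*(-1/60))) - 6294*1/6591) + 12368) - 25806 = ((10312/(48 + (-32*1/32 + 9/10)) - 2098/2197) + 12368) - 25806 = ((10312/(48 + (-1 + 9/10)) - 2098/2197) + 12368) - 25806 = ((10312/(48 - ⅒) - 2098/2197) + 12368) - 25806 = ((10312/(479/10) - 2098/2197) + 12368) - 25806 = ((10312*(10/479) - 2098/2197) + 12368) - 25806 = ((103120/479 - 2098/2197) + 12368) - 25806 = (225549698/1052363 + 12368) - 25806 = 13241175282/1052363 - 25806 = -13916104296/1052363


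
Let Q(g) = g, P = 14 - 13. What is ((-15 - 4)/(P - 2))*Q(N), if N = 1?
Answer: 19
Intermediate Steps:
P = 1
((-15 - 4)/(P - 2))*Q(N) = ((-15 - 4)/(1 - 2))*1 = -19/(-1)*1 = -19*(-1)*1 = 19*1 = 19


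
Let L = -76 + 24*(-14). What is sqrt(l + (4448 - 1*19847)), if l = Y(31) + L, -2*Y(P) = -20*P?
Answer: I*sqrt(15501) ≈ 124.5*I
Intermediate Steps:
Y(P) = 10*P (Y(P) = -(-10)*P = 10*P)
L = -412 (L = -76 - 336 = -412)
l = -102 (l = 10*31 - 412 = 310 - 412 = -102)
sqrt(l + (4448 - 1*19847)) = sqrt(-102 + (4448 - 1*19847)) = sqrt(-102 + (4448 - 19847)) = sqrt(-102 - 15399) = sqrt(-15501) = I*sqrt(15501)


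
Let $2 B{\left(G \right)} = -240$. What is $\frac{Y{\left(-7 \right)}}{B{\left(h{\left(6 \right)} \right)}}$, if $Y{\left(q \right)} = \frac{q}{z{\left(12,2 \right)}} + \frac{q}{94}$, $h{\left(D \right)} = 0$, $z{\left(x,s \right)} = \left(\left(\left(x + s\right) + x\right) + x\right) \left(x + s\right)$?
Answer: $\frac{313}{428640} \approx 0.00073022$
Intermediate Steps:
$z{\left(x,s \right)} = \left(s + x\right) \left(s + 3 x\right)$ ($z{\left(x,s \right)} = \left(\left(\left(s + x\right) + x\right) + x\right) \left(s + x\right) = \left(\left(s + 2 x\right) + x\right) \left(s + x\right) = \left(s + 3 x\right) \left(s + x\right) = \left(s + x\right) \left(s + 3 x\right)$)
$B{\left(G \right)} = -120$ ($B{\left(G \right)} = \frac{1}{2} \left(-240\right) = -120$)
$Y{\left(q \right)} = \frac{313 q}{25004}$ ($Y{\left(q \right)} = \frac{q}{2^{2} + 3 \cdot 12^{2} + 4 \cdot 2 \cdot 12} + \frac{q}{94} = \frac{q}{4 + 3 \cdot 144 + 96} + q \frac{1}{94} = \frac{q}{4 + 432 + 96} + \frac{q}{94} = \frac{q}{532} + \frac{q}{94} = \frac{313 q}{25004}$)
$\frac{Y{\left(-7 \right)}}{B{\left(h{\left(6 \right)} \right)}} = \frac{\frac{313}{25004} \left(-7\right)}{-120} = \left(- \frac{313}{3572}\right) \left(- \frac{1}{120}\right) = \frac{313}{428640}$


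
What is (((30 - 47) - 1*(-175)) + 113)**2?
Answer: 73441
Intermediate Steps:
(((30 - 47) - 1*(-175)) + 113)**2 = ((-17 + 175) + 113)**2 = (158 + 113)**2 = 271**2 = 73441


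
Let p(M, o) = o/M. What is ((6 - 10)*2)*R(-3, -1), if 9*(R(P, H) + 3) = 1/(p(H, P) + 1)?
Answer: 214/9 ≈ 23.778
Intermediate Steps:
R(P, H) = -3 + 1/(9*(1 + P/H)) (R(P, H) = -3 + 1/(9*(P/H + 1)) = -3 + 1/(9*(1 + P/H)))
((6 - 10)*2)*R(-3, -1) = ((6 - 10)*2)*((-3*(-3) - 26/9*(-1))/(-1 - 3)) = (-4*2)*((9 + 26/9)/(-4)) = -(-2)*107/9 = -8*(-107/36) = 214/9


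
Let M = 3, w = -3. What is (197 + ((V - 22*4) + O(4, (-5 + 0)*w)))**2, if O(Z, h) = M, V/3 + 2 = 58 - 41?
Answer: 24649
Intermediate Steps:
V = 45 (V = -6 + 3*(58 - 41) = -6 + 3*17 = -6 + 51 = 45)
O(Z, h) = 3
(197 + ((V - 22*4) + O(4, (-5 + 0)*w)))**2 = (197 + ((45 - 22*4) + 3))**2 = (197 + ((45 - 88) + 3))**2 = (197 + (-43 + 3))**2 = (197 - 40)**2 = 157**2 = 24649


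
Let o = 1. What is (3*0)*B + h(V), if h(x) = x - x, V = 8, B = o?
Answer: 0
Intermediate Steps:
B = 1
h(x) = 0
(3*0)*B + h(V) = (3*0)*1 + 0 = 0*1 + 0 = 0 + 0 = 0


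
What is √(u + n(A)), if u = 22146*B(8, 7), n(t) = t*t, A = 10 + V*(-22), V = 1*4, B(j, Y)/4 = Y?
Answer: 2*√156543 ≈ 791.31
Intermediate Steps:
B(j, Y) = 4*Y
V = 4
A = -78 (A = 10 + 4*(-22) = 10 - 88 = -78)
n(t) = t²
u = 620088 (u = 22146*(4*7) = 22146*28 = 620088)
√(u + n(A)) = √(620088 + (-78)²) = √(620088 + 6084) = √626172 = 2*√156543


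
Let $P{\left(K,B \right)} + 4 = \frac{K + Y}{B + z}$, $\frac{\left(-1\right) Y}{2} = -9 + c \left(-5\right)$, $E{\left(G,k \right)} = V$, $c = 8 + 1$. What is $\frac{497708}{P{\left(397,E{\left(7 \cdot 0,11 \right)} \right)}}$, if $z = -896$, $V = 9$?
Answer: $- \frac{441466996}{4053} \approx -1.0892 \cdot 10^{5}$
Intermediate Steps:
$c = 9$
$E{\left(G,k \right)} = 9$
$Y = 108$ ($Y = - 2 \left(-9 + 9 \left(-5\right)\right) = - 2 \left(-9 - 45\right) = \left(-2\right) \left(-54\right) = 108$)
$P{\left(K,B \right)} = -4 + \frac{108 + K}{-896 + B}$ ($P{\left(K,B \right)} = -4 + \frac{K + 108}{B - 896} = -4 + \frac{108 + K}{-896 + B}$)
$\frac{497708}{P{\left(397,E{\left(7 \cdot 0,11 \right)} \right)}} = \frac{497708}{\frac{1}{-896 + 9} \left(3692 + 397 - 36\right)} = \frac{497708}{\frac{1}{-887} \left(3692 + 397 - 36\right)} = \frac{497708}{\left(- \frac{1}{887}\right) 4053} = \frac{497708}{- \frac{4053}{887}} = 497708 \left(- \frac{887}{4053}\right) = - \frac{441466996}{4053}$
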